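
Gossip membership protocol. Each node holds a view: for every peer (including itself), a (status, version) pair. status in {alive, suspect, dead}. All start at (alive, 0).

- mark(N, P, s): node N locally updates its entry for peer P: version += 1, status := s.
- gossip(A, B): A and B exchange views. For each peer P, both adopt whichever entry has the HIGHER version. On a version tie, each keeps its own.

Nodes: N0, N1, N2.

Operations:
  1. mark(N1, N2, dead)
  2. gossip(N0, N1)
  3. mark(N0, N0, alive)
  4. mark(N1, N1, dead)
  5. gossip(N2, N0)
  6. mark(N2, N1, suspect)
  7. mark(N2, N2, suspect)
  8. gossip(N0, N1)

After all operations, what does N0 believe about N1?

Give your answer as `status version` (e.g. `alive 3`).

Op 1: N1 marks N2=dead -> (dead,v1)
Op 2: gossip N0<->N1 -> N0.N0=(alive,v0) N0.N1=(alive,v0) N0.N2=(dead,v1) | N1.N0=(alive,v0) N1.N1=(alive,v0) N1.N2=(dead,v1)
Op 3: N0 marks N0=alive -> (alive,v1)
Op 4: N1 marks N1=dead -> (dead,v1)
Op 5: gossip N2<->N0 -> N2.N0=(alive,v1) N2.N1=(alive,v0) N2.N2=(dead,v1) | N0.N0=(alive,v1) N0.N1=(alive,v0) N0.N2=(dead,v1)
Op 6: N2 marks N1=suspect -> (suspect,v1)
Op 7: N2 marks N2=suspect -> (suspect,v2)
Op 8: gossip N0<->N1 -> N0.N0=(alive,v1) N0.N1=(dead,v1) N0.N2=(dead,v1) | N1.N0=(alive,v1) N1.N1=(dead,v1) N1.N2=(dead,v1)

Answer: dead 1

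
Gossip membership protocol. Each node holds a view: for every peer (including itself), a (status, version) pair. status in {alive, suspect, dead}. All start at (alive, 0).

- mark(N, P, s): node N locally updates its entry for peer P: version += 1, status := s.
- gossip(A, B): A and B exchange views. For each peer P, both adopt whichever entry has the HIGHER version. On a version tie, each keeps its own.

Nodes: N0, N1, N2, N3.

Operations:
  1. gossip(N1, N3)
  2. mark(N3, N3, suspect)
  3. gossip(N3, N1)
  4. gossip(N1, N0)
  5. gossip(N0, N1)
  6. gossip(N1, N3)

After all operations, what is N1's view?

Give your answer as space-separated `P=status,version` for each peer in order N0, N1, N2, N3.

Answer: N0=alive,0 N1=alive,0 N2=alive,0 N3=suspect,1

Derivation:
Op 1: gossip N1<->N3 -> N1.N0=(alive,v0) N1.N1=(alive,v0) N1.N2=(alive,v0) N1.N3=(alive,v0) | N3.N0=(alive,v0) N3.N1=(alive,v0) N3.N2=(alive,v0) N3.N3=(alive,v0)
Op 2: N3 marks N3=suspect -> (suspect,v1)
Op 3: gossip N3<->N1 -> N3.N0=(alive,v0) N3.N1=(alive,v0) N3.N2=(alive,v0) N3.N3=(suspect,v1) | N1.N0=(alive,v0) N1.N1=(alive,v0) N1.N2=(alive,v0) N1.N3=(suspect,v1)
Op 4: gossip N1<->N0 -> N1.N0=(alive,v0) N1.N1=(alive,v0) N1.N2=(alive,v0) N1.N3=(suspect,v1) | N0.N0=(alive,v0) N0.N1=(alive,v0) N0.N2=(alive,v0) N0.N3=(suspect,v1)
Op 5: gossip N0<->N1 -> N0.N0=(alive,v0) N0.N1=(alive,v0) N0.N2=(alive,v0) N0.N3=(suspect,v1) | N1.N0=(alive,v0) N1.N1=(alive,v0) N1.N2=(alive,v0) N1.N3=(suspect,v1)
Op 6: gossip N1<->N3 -> N1.N0=(alive,v0) N1.N1=(alive,v0) N1.N2=(alive,v0) N1.N3=(suspect,v1) | N3.N0=(alive,v0) N3.N1=(alive,v0) N3.N2=(alive,v0) N3.N3=(suspect,v1)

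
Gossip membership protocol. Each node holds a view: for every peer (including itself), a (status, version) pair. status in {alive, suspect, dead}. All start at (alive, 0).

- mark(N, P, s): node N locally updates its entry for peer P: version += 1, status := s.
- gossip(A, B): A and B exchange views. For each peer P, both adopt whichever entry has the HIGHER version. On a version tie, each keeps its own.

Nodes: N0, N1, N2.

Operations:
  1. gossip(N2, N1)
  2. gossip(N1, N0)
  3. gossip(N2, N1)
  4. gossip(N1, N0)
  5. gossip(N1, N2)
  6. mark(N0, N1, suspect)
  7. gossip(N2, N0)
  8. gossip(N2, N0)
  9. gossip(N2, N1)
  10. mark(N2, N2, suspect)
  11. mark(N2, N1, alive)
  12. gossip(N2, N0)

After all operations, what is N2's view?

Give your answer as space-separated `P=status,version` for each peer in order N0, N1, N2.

Op 1: gossip N2<->N1 -> N2.N0=(alive,v0) N2.N1=(alive,v0) N2.N2=(alive,v0) | N1.N0=(alive,v0) N1.N1=(alive,v0) N1.N2=(alive,v0)
Op 2: gossip N1<->N0 -> N1.N0=(alive,v0) N1.N1=(alive,v0) N1.N2=(alive,v0) | N0.N0=(alive,v0) N0.N1=(alive,v0) N0.N2=(alive,v0)
Op 3: gossip N2<->N1 -> N2.N0=(alive,v0) N2.N1=(alive,v0) N2.N2=(alive,v0) | N1.N0=(alive,v0) N1.N1=(alive,v0) N1.N2=(alive,v0)
Op 4: gossip N1<->N0 -> N1.N0=(alive,v0) N1.N1=(alive,v0) N1.N2=(alive,v0) | N0.N0=(alive,v0) N0.N1=(alive,v0) N0.N2=(alive,v0)
Op 5: gossip N1<->N2 -> N1.N0=(alive,v0) N1.N1=(alive,v0) N1.N2=(alive,v0) | N2.N0=(alive,v0) N2.N1=(alive,v0) N2.N2=(alive,v0)
Op 6: N0 marks N1=suspect -> (suspect,v1)
Op 7: gossip N2<->N0 -> N2.N0=(alive,v0) N2.N1=(suspect,v1) N2.N2=(alive,v0) | N0.N0=(alive,v0) N0.N1=(suspect,v1) N0.N2=(alive,v0)
Op 8: gossip N2<->N0 -> N2.N0=(alive,v0) N2.N1=(suspect,v1) N2.N2=(alive,v0) | N0.N0=(alive,v0) N0.N1=(suspect,v1) N0.N2=(alive,v0)
Op 9: gossip N2<->N1 -> N2.N0=(alive,v0) N2.N1=(suspect,v1) N2.N2=(alive,v0) | N1.N0=(alive,v0) N1.N1=(suspect,v1) N1.N2=(alive,v0)
Op 10: N2 marks N2=suspect -> (suspect,v1)
Op 11: N2 marks N1=alive -> (alive,v2)
Op 12: gossip N2<->N0 -> N2.N0=(alive,v0) N2.N1=(alive,v2) N2.N2=(suspect,v1) | N0.N0=(alive,v0) N0.N1=(alive,v2) N0.N2=(suspect,v1)

Answer: N0=alive,0 N1=alive,2 N2=suspect,1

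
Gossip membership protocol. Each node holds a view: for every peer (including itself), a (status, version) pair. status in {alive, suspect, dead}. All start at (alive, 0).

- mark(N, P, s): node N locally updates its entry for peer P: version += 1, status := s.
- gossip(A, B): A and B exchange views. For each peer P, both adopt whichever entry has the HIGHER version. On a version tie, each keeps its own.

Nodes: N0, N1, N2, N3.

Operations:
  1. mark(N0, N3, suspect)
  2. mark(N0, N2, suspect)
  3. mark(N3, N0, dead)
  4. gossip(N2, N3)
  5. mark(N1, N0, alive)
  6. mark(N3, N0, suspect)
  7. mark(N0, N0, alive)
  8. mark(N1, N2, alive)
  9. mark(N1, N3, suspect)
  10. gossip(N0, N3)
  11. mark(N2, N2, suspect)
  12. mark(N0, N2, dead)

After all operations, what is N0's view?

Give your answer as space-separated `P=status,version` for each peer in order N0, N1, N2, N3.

Answer: N0=suspect,2 N1=alive,0 N2=dead,2 N3=suspect,1

Derivation:
Op 1: N0 marks N3=suspect -> (suspect,v1)
Op 2: N0 marks N2=suspect -> (suspect,v1)
Op 3: N3 marks N0=dead -> (dead,v1)
Op 4: gossip N2<->N3 -> N2.N0=(dead,v1) N2.N1=(alive,v0) N2.N2=(alive,v0) N2.N3=(alive,v0) | N3.N0=(dead,v1) N3.N1=(alive,v0) N3.N2=(alive,v0) N3.N3=(alive,v0)
Op 5: N1 marks N0=alive -> (alive,v1)
Op 6: N3 marks N0=suspect -> (suspect,v2)
Op 7: N0 marks N0=alive -> (alive,v1)
Op 8: N1 marks N2=alive -> (alive,v1)
Op 9: N1 marks N3=suspect -> (suspect,v1)
Op 10: gossip N0<->N3 -> N0.N0=(suspect,v2) N0.N1=(alive,v0) N0.N2=(suspect,v1) N0.N3=(suspect,v1) | N3.N0=(suspect,v2) N3.N1=(alive,v0) N3.N2=(suspect,v1) N3.N3=(suspect,v1)
Op 11: N2 marks N2=suspect -> (suspect,v1)
Op 12: N0 marks N2=dead -> (dead,v2)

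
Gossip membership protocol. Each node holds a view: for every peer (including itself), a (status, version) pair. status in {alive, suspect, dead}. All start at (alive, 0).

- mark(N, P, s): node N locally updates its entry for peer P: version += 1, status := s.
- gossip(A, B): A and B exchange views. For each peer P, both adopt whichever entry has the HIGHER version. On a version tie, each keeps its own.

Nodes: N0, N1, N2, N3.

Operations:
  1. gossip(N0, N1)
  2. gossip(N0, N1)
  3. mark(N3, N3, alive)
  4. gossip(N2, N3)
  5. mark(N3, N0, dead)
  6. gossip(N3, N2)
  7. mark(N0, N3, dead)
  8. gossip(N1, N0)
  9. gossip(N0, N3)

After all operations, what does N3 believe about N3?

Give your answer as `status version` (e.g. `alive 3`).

Op 1: gossip N0<->N1 -> N0.N0=(alive,v0) N0.N1=(alive,v0) N0.N2=(alive,v0) N0.N3=(alive,v0) | N1.N0=(alive,v0) N1.N1=(alive,v0) N1.N2=(alive,v0) N1.N3=(alive,v0)
Op 2: gossip N0<->N1 -> N0.N0=(alive,v0) N0.N1=(alive,v0) N0.N2=(alive,v0) N0.N3=(alive,v0) | N1.N0=(alive,v0) N1.N1=(alive,v0) N1.N2=(alive,v0) N1.N3=(alive,v0)
Op 3: N3 marks N3=alive -> (alive,v1)
Op 4: gossip N2<->N3 -> N2.N0=(alive,v0) N2.N1=(alive,v0) N2.N2=(alive,v0) N2.N3=(alive,v1) | N3.N0=(alive,v0) N3.N1=(alive,v0) N3.N2=(alive,v0) N3.N3=(alive,v1)
Op 5: N3 marks N0=dead -> (dead,v1)
Op 6: gossip N3<->N2 -> N3.N0=(dead,v1) N3.N1=(alive,v0) N3.N2=(alive,v0) N3.N3=(alive,v1) | N2.N0=(dead,v1) N2.N1=(alive,v0) N2.N2=(alive,v0) N2.N3=(alive,v1)
Op 7: N0 marks N3=dead -> (dead,v1)
Op 8: gossip N1<->N0 -> N1.N0=(alive,v0) N1.N1=(alive,v0) N1.N2=(alive,v0) N1.N3=(dead,v1) | N0.N0=(alive,v0) N0.N1=(alive,v0) N0.N2=(alive,v0) N0.N3=(dead,v1)
Op 9: gossip N0<->N3 -> N0.N0=(dead,v1) N0.N1=(alive,v0) N0.N2=(alive,v0) N0.N3=(dead,v1) | N3.N0=(dead,v1) N3.N1=(alive,v0) N3.N2=(alive,v0) N3.N3=(alive,v1)

Answer: alive 1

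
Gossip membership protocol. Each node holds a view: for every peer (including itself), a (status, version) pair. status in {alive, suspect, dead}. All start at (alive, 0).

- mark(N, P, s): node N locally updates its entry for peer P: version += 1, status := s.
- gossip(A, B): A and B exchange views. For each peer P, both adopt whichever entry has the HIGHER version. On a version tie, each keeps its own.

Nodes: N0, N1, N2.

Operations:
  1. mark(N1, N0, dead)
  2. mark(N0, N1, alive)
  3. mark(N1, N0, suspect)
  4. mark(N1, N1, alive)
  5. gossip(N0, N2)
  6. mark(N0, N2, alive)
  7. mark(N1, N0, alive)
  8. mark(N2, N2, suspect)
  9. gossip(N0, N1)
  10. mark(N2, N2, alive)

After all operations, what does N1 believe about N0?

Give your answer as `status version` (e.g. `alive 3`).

Answer: alive 3

Derivation:
Op 1: N1 marks N0=dead -> (dead,v1)
Op 2: N0 marks N1=alive -> (alive,v1)
Op 3: N1 marks N0=suspect -> (suspect,v2)
Op 4: N1 marks N1=alive -> (alive,v1)
Op 5: gossip N0<->N2 -> N0.N0=(alive,v0) N0.N1=(alive,v1) N0.N2=(alive,v0) | N2.N0=(alive,v0) N2.N1=(alive,v1) N2.N2=(alive,v0)
Op 6: N0 marks N2=alive -> (alive,v1)
Op 7: N1 marks N0=alive -> (alive,v3)
Op 8: N2 marks N2=suspect -> (suspect,v1)
Op 9: gossip N0<->N1 -> N0.N0=(alive,v3) N0.N1=(alive,v1) N0.N2=(alive,v1) | N1.N0=(alive,v3) N1.N1=(alive,v1) N1.N2=(alive,v1)
Op 10: N2 marks N2=alive -> (alive,v2)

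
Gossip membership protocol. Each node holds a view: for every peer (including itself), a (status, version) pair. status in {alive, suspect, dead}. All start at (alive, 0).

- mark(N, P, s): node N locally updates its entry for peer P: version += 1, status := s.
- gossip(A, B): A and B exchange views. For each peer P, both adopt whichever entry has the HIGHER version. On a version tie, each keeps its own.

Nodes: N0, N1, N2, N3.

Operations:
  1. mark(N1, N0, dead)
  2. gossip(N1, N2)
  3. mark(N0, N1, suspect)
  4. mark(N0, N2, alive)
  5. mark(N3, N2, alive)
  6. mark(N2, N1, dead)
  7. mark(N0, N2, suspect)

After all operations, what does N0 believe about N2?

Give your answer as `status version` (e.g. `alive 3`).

Answer: suspect 2

Derivation:
Op 1: N1 marks N0=dead -> (dead,v1)
Op 2: gossip N1<->N2 -> N1.N0=(dead,v1) N1.N1=(alive,v0) N1.N2=(alive,v0) N1.N3=(alive,v0) | N2.N0=(dead,v1) N2.N1=(alive,v0) N2.N2=(alive,v0) N2.N3=(alive,v0)
Op 3: N0 marks N1=suspect -> (suspect,v1)
Op 4: N0 marks N2=alive -> (alive,v1)
Op 5: N3 marks N2=alive -> (alive,v1)
Op 6: N2 marks N1=dead -> (dead,v1)
Op 7: N0 marks N2=suspect -> (suspect,v2)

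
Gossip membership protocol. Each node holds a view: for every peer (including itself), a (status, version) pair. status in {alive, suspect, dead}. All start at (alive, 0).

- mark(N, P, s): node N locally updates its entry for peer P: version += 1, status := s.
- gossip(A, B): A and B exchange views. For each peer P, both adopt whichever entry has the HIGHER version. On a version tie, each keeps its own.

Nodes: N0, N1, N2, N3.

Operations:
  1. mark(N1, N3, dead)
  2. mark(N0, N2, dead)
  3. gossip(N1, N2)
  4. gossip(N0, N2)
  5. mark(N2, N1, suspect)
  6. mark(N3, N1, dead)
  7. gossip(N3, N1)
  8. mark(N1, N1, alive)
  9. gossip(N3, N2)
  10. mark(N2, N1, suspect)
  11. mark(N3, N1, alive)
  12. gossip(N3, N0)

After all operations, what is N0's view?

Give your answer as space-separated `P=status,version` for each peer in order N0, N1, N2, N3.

Op 1: N1 marks N3=dead -> (dead,v1)
Op 2: N0 marks N2=dead -> (dead,v1)
Op 3: gossip N1<->N2 -> N1.N0=(alive,v0) N1.N1=(alive,v0) N1.N2=(alive,v0) N1.N3=(dead,v1) | N2.N0=(alive,v0) N2.N1=(alive,v0) N2.N2=(alive,v0) N2.N3=(dead,v1)
Op 4: gossip N0<->N2 -> N0.N0=(alive,v0) N0.N1=(alive,v0) N0.N2=(dead,v1) N0.N3=(dead,v1) | N2.N0=(alive,v0) N2.N1=(alive,v0) N2.N2=(dead,v1) N2.N3=(dead,v1)
Op 5: N2 marks N1=suspect -> (suspect,v1)
Op 6: N3 marks N1=dead -> (dead,v1)
Op 7: gossip N3<->N1 -> N3.N0=(alive,v0) N3.N1=(dead,v1) N3.N2=(alive,v0) N3.N3=(dead,v1) | N1.N0=(alive,v0) N1.N1=(dead,v1) N1.N2=(alive,v0) N1.N3=(dead,v1)
Op 8: N1 marks N1=alive -> (alive,v2)
Op 9: gossip N3<->N2 -> N3.N0=(alive,v0) N3.N1=(dead,v1) N3.N2=(dead,v1) N3.N3=(dead,v1) | N2.N0=(alive,v0) N2.N1=(suspect,v1) N2.N2=(dead,v1) N2.N3=(dead,v1)
Op 10: N2 marks N1=suspect -> (suspect,v2)
Op 11: N3 marks N1=alive -> (alive,v2)
Op 12: gossip N3<->N0 -> N3.N0=(alive,v0) N3.N1=(alive,v2) N3.N2=(dead,v1) N3.N3=(dead,v1) | N0.N0=(alive,v0) N0.N1=(alive,v2) N0.N2=(dead,v1) N0.N3=(dead,v1)

Answer: N0=alive,0 N1=alive,2 N2=dead,1 N3=dead,1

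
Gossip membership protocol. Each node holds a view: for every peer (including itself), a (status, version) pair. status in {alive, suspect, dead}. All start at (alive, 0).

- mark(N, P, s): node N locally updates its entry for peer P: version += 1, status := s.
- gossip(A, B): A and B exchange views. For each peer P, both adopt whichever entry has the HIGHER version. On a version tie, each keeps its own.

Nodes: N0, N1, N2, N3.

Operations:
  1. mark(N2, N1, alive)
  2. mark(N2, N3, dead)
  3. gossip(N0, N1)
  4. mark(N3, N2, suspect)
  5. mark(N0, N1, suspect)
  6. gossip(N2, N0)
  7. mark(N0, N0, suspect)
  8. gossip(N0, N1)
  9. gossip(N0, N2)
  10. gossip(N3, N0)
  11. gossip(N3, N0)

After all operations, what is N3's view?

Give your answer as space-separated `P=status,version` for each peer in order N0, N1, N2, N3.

Answer: N0=suspect,1 N1=suspect,1 N2=suspect,1 N3=dead,1

Derivation:
Op 1: N2 marks N1=alive -> (alive,v1)
Op 2: N2 marks N3=dead -> (dead,v1)
Op 3: gossip N0<->N1 -> N0.N0=(alive,v0) N0.N1=(alive,v0) N0.N2=(alive,v0) N0.N3=(alive,v0) | N1.N0=(alive,v0) N1.N1=(alive,v0) N1.N2=(alive,v0) N1.N3=(alive,v0)
Op 4: N3 marks N2=suspect -> (suspect,v1)
Op 5: N0 marks N1=suspect -> (suspect,v1)
Op 6: gossip N2<->N0 -> N2.N0=(alive,v0) N2.N1=(alive,v1) N2.N2=(alive,v0) N2.N3=(dead,v1) | N0.N0=(alive,v0) N0.N1=(suspect,v1) N0.N2=(alive,v0) N0.N3=(dead,v1)
Op 7: N0 marks N0=suspect -> (suspect,v1)
Op 8: gossip N0<->N1 -> N0.N0=(suspect,v1) N0.N1=(suspect,v1) N0.N2=(alive,v0) N0.N3=(dead,v1) | N1.N0=(suspect,v1) N1.N1=(suspect,v1) N1.N2=(alive,v0) N1.N3=(dead,v1)
Op 9: gossip N0<->N2 -> N0.N0=(suspect,v1) N0.N1=(suspect,v1) N0.N2=(alive,v0) N0.N3=(dead,v1) | N2.N0=(suspect,v1) N2.N1=(alive,v1) N2.N2=(alive,v0) N2.N3=(dead,v1)
Op 10: gossip N3<->N0 -> N3.N0=(suspect,v1) N3.N1=(suspect,v1) N3.N2=(suspect,v1) N3.N3=(dead,v1) | N0.N0=(suspect,v1) N0.N1=(suspect,v1) N0.N2=(suspect,v1) N0.N3=(dead,v1)
Op 11: gossip N3<->N0 -> N3.N0=(suspect,v1) N3.N1=(suspect,v1) N3.N2=(suspect,v1) N3.N3=(dead,v1) | N0.N0=(suspect,v1) N0.N1=(suspect,v1) N0.N2=(suspect,v1) N0.N3=(dead,v1)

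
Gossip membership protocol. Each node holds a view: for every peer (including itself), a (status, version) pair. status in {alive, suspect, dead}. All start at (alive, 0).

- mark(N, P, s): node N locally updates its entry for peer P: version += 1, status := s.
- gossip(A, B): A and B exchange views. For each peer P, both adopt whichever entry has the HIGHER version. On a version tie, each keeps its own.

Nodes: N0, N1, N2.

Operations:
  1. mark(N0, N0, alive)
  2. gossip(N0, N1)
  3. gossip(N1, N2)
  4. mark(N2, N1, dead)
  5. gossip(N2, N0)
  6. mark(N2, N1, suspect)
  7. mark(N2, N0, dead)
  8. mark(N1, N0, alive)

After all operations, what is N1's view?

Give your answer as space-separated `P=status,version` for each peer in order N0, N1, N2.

Op 1: N0 marks N0=alive -> (alive,v1)
Op 2: gossip N0<->N1 -> N0.N0=(alive,v1) N0.N1=(alive,v0) N0.N2=(alive,v0) | N1.N0=(alive,v1) N1.N1=(alive,v0) N1.N2=(alive,v0)
Op 3: gossip N1<->N2 -> N1.N0=(alive,v1) N1.N1=(alive,v0) N1.N2=(alive,v0) | N2.N0=(alive,v1) N2.N1=(alive,v0) N2.N2=(alive,v0)
Op 4: N2 marks N1=dead -> (dead,v1)
Op 5: gossip N2<->N0 -> N2.N0=(alive,v1) N2.N1=(dead,v1) N2.N2=(alive,v0) | N0.N0=(alive,v1) N0.N1=(dead,v1) N0.N2=(alive,v0)
Op 6: N2 marks N1=suspect -> (suspect,v2)
Op 7: N2 marks N0=dead -> (dead,v2)
Op 8: N1 marks N0=alive -> (alive,v2)

Answer: N0=alive,2 N1=alive,0 N2=alive,0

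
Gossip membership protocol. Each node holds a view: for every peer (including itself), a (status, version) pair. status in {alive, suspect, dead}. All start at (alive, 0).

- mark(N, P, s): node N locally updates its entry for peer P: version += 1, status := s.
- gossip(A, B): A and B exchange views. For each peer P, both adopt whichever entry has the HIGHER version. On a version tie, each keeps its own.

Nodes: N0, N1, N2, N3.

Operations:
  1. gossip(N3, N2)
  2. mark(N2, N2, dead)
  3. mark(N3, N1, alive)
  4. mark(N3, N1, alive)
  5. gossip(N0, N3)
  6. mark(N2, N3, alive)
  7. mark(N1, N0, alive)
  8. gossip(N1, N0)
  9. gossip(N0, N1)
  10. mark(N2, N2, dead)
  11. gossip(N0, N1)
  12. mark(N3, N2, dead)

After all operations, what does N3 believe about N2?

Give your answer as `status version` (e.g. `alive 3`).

Op 1: gossip N3<->N2 -> N3.N0=(alive,v0) N3.N1=(alive,v0) N3.N2=(alive,v0) N3.N3=(alive,v0) | N2.N0=(alive,v0) N2.N1=(alive,v0) N2.N2=(alive,v0) N2.N3=(alive,v0)
Op 2: N2 marks N2=dead -> (dead,v1)
Op 3: N3 marks N1=alive -> (alive,v1)
Op 4: N3 marks N1=alive -> (alive,v2)
Op 5: gossip N0<->N3 -> N0.N0=(alive,v0) N0.N1=(alive,v2) N0.N2=(alive,v0) N0.N3=(alive,v0) | N3.N0=(alive,v0) N3.N1=(alive,v2) N3.N2=(alive,v0) N3.N3=(alive,v0)
Op 6: N2 marks N3=alive -> (alive,v1)
Op 7: N1 marks N0=alive -> (alive,v1)
Op 8: gossip N1<->N0 -> N1.N0=(alive,v1) N1.N1=(alive,v2) N1.N2=(alive,v0) N1.N3=(alive,v0) | N0.N0=(alive,v1) N0.N1=(alive,v2) N0.N2=(alive,v0) N0.N3=(alive,v0)
Op 9: gossip N0<->N1 -> N0.N0=(alive,v1) N0.N1=(alive,v2) N0.N2=(alive,v0) N0.N3=(alive,v0) | N1.N0=(alive,v1) N1.N1=(alive,v2) N1.N2=(alive,v0) N1.N3=(alive,v0)
Op 10: N2 marks N2=dead -> (dead,v2)
Op 11: gossip N0<->N1 -> N0.N0=(alive,v1) N0.N1=(alive,v2) N0.N2=(alive,v0) N0.N3=(alive,v0) | N1.N0=(alive,v1) N1.N1=(alive,v2) N1.N2=(alive,v0) N1.N3=(alive,v0)
Op 12: N3 marks N2=dead -> (dead,v1)

Answer: dead 1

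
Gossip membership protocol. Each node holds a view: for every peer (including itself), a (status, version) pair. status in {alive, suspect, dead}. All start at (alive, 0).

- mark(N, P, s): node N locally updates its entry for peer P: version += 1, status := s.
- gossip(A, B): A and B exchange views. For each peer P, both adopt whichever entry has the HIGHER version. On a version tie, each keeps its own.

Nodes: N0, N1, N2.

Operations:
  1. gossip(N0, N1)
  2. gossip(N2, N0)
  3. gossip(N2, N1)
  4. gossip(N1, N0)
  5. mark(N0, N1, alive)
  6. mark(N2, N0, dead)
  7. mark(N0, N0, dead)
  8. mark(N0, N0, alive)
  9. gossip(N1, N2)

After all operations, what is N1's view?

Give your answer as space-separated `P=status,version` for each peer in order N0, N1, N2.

Op 1: gossip N0<->N1 -> N0.N0=(alive,v0) N0.N1=(alive,v0) N0.N2=(alive,v0) | N1.N0=(alive,v0) N1.N1=(alive,v0) N1.N2=(alive,v0)
Op 2: gossip N2<->N0 -> N2.N0=(alive,v0) N2.N1=(alive,v0) N2.N2=(alive,v0) | N0.N0=(alive,v0) N0.N1=(alive,v0) N0.N2=(alive,v0)
Op 3: gossip N2<->N1 -> N2.N0=(alive,v0) N2.N1=(alive,v0) N2.N2=(alive,v0) | N1.N0=(alive,v0) N1.N1=(alive,v0) N1.N2=(alive,v0)
Op 4: gossip N1<->N0 -> N1.N0=(alive,v0) N1.N1=(alive,v0) N1.N2=(alive,v0) | N0.N0=(alive,v0) N0.N1=(alive,v0) N0.N2=(alive,v0)
Op 5: N0 marks N1=alive -> (alive,v1)
Op 6: N2 marks N0=dead -> (dead,v1)
Op 7: N0 marks N0=dead -> (dead,v1)
Op 8: N0 marks N0=alive -> (alive,v2)
Op 9: gossip N1<->N2 -> N1.N0=(dead,v1) N1.N1=(alive,v0) N1.N2=(alive,v0) | N2.N0=(dead,v1) N2.N1=(alive,v0) N2.N2=(alive,v0)

Answer: N0=dead,1 N1=alive,0 N2=alive,0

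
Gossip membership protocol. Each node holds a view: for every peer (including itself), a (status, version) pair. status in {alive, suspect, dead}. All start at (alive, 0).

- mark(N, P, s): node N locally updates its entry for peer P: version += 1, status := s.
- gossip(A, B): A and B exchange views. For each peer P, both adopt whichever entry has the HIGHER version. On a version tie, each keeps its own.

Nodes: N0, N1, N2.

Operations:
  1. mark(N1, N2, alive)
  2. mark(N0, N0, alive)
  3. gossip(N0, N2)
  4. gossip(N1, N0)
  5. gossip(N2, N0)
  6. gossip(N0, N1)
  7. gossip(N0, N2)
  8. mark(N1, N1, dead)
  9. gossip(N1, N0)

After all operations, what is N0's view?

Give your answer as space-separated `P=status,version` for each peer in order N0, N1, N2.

Answer: N0=alive,1 N1=dead,1 N2=alive,1

Derivation:
Op 1: N1 marks N2=alive -> (alive,v1)
Op 2: N0 marks N0=alive -> (alive,v1)
Op 3: gossip N0<->N2 -> N0.N0=(alive,v1) N0.N1=(alive,v0) N0.N2=(alive,v0) | N2.N0=(alive,v1) N2.N1=(alive,v0) N2.N2=(alive,v0)
Op 4: gossip N1<->N0 -> N1.N0=(alive,v1) N1.N1=(alive,v0) N1.N2=(alive,v1) | N0.N0=(alive,v1) N0.N1=(alive,v0) N0.N2=(alive,v1)
Op 5: gossip N2<->N0 -> N2.N0=(alive,v1) N2.N1=(alive,v0) N2.N2=(alive,v1) | N0.N0=(alive,v1) N0.N1=(alive,v0) N0.N2=(alive,v1)
Op 6: gossip N0<->N1 -> N0.N0=(alive,v1) N0.N1=(alive,v0) N0.N2=(alive,v1) | N1.N0=(alive,v1) N1.N1=(alive,v0) N1.N2=(alive,v1)
Op 7: gossip N0<->N2 -> N0.N0=(alive,v1) N0.N1=(alive,v0) N0.N2=(alive,v1) | N2.N0=(alive,v1) N2.N1=(alive,v0) N2.N2=(alive,v1)
Op 8: N1 marks N1=dead -> (dead,v1)
Op 9: gossip N1<->N0 -> N1.N0=(alive,v1) N1.N1=(dead,v1) N1.N2=(alive,v1) | N0.N0=(alive,v1) N0.N1=(dead,v1) N0.N2=(alive,v1)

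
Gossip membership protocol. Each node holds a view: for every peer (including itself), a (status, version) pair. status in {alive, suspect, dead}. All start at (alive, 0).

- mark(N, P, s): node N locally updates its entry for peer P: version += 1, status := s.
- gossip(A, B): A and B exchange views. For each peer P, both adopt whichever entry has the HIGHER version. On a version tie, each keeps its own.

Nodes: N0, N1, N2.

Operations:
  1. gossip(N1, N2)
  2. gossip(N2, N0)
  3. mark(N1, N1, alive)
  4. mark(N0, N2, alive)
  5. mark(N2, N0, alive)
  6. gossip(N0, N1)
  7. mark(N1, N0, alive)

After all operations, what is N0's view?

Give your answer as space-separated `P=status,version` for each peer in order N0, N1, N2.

Op 1: gossip N1<->N2 -> N1.N0=(alive,v0) N1.N1=(alive,v0) N1.N2=(alive,v0) | N2.N0=(alive,v0) N2.N1=(alive,v0) N2.N2=(alive,v0)
Op 2: gossip N2<->N0 -> N2.N0=(alive,v0) N2.N1=(alive,v0) N2.N2=(alive,v0) | N0.N0=(alive,v0) N0.N1=(alive,v0) N0.N2=(alive,v0)
Op 3: N1 marks N1=alive -> (alive,v1)
Op 4: N0 marks N2=alive -> (alive,v1)
Op 5: N2 marks N0=alive -> (alive,v1)
Op 6: gossip N0<->N1 -> N0.N0=(alive,v0) N0.N1=(alive,v1) N0.N2=(alive,v1) | N1.N0=(alive,v0) N1.N1=(alive,v1) N1.N2=(alive,v1)
Op 7: N1 marks N0=alive -> (alive,v1)

Answer: N0=alive,0 N1=alive,1 N2=alive,1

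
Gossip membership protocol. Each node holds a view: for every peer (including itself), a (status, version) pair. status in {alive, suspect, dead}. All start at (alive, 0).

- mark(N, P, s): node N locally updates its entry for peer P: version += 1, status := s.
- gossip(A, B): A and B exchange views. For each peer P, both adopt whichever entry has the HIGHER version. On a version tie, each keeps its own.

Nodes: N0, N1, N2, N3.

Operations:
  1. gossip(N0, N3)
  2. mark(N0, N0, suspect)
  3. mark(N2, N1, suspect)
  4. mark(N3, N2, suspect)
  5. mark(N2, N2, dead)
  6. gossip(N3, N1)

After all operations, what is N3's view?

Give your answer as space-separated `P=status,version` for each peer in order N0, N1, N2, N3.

Answer: N0=alive,0 N1=alive,0 N2=suspect,1 N3=alive,0

Derivation:
Op 1: gossip N0<->N3 -> N0.N0=(alive,v0) N0.N1=(alive,v0) N0.N2=(alive,v0) N0.N3=(alive,v0) | N3.N0=(alive,v0) N3.N1=(alive,v0) N3.N2=(alive,v0) N3.N3=(alive,v0)
Op 2: N0 marks N0=suspect -> (suspect,v1)
Op 3: N2 marks N1=suspect -> (suspect,v1)
Op 4: N3 marks N2=suspect -> (suspect,v1)
Op 5: N2 marks N2=dead -> (dead,v1)
Op 6: gossip N3<->N1 -> N3.N0=(alive,v0) N3.N1=(alive,v0) N3.N2=(suspect,v1) N3.N3=(alive,v0) | N1.N0=(alive,v0) N1.N1=(alive,v0) N1.N2=(suspect,v1) N1.N3=(alive,v0)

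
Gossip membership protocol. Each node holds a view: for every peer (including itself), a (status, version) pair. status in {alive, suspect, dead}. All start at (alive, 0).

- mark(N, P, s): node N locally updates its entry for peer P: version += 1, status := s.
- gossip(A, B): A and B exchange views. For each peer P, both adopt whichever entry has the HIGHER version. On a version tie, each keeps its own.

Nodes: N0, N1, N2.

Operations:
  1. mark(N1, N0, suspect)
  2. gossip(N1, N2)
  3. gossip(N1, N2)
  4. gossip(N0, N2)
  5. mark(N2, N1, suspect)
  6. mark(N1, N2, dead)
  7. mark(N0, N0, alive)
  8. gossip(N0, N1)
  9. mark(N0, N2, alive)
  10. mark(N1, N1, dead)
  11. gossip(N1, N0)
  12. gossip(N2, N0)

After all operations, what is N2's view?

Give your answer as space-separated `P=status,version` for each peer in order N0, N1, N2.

Op 1: N1 marks N0=suspect -> (suspect,v1)
Op 2: gossip N1<->N2 -> N1.N0=(suspect,v1) N1.N1=(alive,v0) N1.N2=(alive,v0) | N2.N0=(suspect,v1) N2.N1=(alive,v0) N2.N2=(alive,v0)
Op 3: gossip N1<->N2 -> N1.N0=(suspect,v1) N1.N1=(alive,v0) N1.N2=(alive,v0) | N2.N0=(suspect,v1) N2.N1=(alive,v0) N2.N2=(alive,v0)
Op 4: gossip N0<->N2 -> N0.N0=(suspect,v1) N0.N1=(alive,v0) N0.N2=(alive,v0) | N2.N0=(suspect,v1) N2.N1=(alive,v0) N2.N2=(alive,v0)
Op 5: N2 marks N1=suspect -> (suspect,v1)
Op 6: N1 marks N2=dead -> (dead,v1)
Op 7: N0 marks N0=alive -> (alive,v2)
Op 8: gossip N0<->N1 -> N0.N0=(alive,v2) N0.N1=(alive,v0) N0.N2=(dead,v1) | N1.N0=(alive,v2) N1.N1=(alive,v0) N1.N2=(dead,v1)
Op 9: N0 marks N2=alive -> (alive,v2)
Op 10: N1 marks N1=dead -> (dead,v1)
Op 11: gossip N1<->N0 -> N1.N0=(alive,v2) N1.N1=(dead,v1) N1.N2=(alive,v2) | N0.N0=(alive,v2) N0.N1=(dead,v1) N0.N2=(alive,v2)
Op 12: gossip N2<->N0 -> N2.N0=(alive,v2) N2.N1=(suspect,v1) N2.N2=(alive,v2) | N0.N0=(alive,v2) N0.N1=(dead,v1) N0.N2=(alive,v2)

Answer: N0=alive,2 N1=suspect,1 N2=alive,2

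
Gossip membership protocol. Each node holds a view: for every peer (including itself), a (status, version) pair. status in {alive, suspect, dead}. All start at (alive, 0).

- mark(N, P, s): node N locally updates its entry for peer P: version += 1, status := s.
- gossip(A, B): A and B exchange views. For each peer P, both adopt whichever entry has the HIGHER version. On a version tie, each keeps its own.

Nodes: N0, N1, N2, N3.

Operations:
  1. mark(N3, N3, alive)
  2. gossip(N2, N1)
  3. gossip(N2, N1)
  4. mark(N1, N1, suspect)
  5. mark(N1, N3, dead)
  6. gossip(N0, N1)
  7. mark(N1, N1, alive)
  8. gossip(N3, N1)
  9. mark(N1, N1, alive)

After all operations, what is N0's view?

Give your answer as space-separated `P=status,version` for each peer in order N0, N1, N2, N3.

Op 1: N3 marks N3=alive -> (alive,v1)
Op 2: gossip N2<->N1 -> N2.N0=(alive,v0) N2.N1=(alive,v0) N2.N2=(alive,v0) N2.N3=(alive,v0) | N1.N0=(alive,v0) N1.N1=(alive,v0) N1.N2=(alive,v0) N1.N3=(alive,v0)
Op 3: gossip N2<->N1 -> N2.N0=(alive,v0) N2.N1=(alive,v0) N2.N2=(alive,v0) N2.N3=(alive,v0) | N1.N0=(alive,v0) N1.N1=(alive,v0) N1.N2=(alive,v0) N1.N3=(alive,v0)
Op 4: N1 marks N1=suspect -> (suspect,v1)
Op 5: N1 marks N3=dead -> (dead,v1)
Op 6: gossip N0<->N1 -> N0.N0=(alive,v0) N0.N1=(suspect,v1) N0.N2=(alive,v0) N0.N3=(dead,v1) | N1.N0=(alive,v0) N1.N1=(suspect,v1) N1.N2=(alive,v0) N1.N3=(dead,v1)
Op 7: N1 marks N1=alive -> (alive,v2)
Op 8: gossip N3<->N1 -> N3.N0=(alive,v0) N3.N1=(alive,v2) N3.N2=(alive,v0) N3.N3=(alive,v1) | N1.N0=(alive,v0) N1.N1=(alive,v2) N1.N2=(alive,v0) N1.N3=(dead,v1)
Op 9: N1 marks N1=alive -> (alive,v3)

Answer: N0=alive,0 N1=suspect,1 N2=alive,0 N3=dead,1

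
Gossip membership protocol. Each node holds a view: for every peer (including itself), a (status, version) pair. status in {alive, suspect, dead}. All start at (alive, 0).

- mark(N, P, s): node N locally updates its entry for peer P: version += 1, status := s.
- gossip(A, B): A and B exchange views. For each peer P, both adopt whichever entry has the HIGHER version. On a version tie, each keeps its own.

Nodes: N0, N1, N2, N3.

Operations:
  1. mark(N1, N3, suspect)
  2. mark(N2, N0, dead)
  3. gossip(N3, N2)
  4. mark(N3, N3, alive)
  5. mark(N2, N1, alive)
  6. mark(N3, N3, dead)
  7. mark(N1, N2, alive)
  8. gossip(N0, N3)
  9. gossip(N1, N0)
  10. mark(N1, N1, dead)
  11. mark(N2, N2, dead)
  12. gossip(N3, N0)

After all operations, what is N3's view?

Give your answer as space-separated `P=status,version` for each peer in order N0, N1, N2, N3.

Op 1: N1 marks N3=suspect -> (suspect,v1)
Op 2: N2 marks N0=dead -> (dead,v1)
Op 3: gossip N3<->N2 -> N3.N0=(dead,v1) N3.N1=(alive,v0) N3.N2=(alive,v0) N3.N3=(alive,v0) | N2.N0=(dead,v1) N2.N1=(alive,v0) N2.N2=(alive,v0) N2.N3=(alive,v0)
Op 4: N3 marks N3=alive -> (alive,v1)
Op 5: N2 marks N1=alive -> (alive,v1)
Op 6: N3 marks N3=dead -> (dead,v2)
Op 7: N1 marks N2=alive -> (alive,v1)
Op 8: gossip N0<->N3 -> N0.N0=(dead,v1) N0.N1=(alive,v0) N0.N2=(alive,v0) N0.N3=(dead,v2) | N3.N0=(dead,v1) N3.N1=(alive,v0) N3.N2=(alive,v0) N3.N3=(dead,v2)
Op 9: gossip N1<->N0 -> N1.N0=(dead,v1) N1.N1=(alive,v0) N1.N2=(alive,v1) N1.N3=(dead,v2) | N0.N0=(dead,v1) N0.N1=(alive,v0) N0.N2=(alive,v1) N0.N3=(dead,v2)
Op 10: N1 marks N1=dead -> (dead,v1)
Op 11: N2 marks N2=dead -> (dead,v1)
Op 12: gossip N3<->N0 -> N3.N0=(dead,v1) N3.N1=(alive,v0) N3.N2=(alive,v1) N3.N3=(dead,v2) | N0.N0=(dead,v1) N0.N1=(alive,v0) N0.N2=(alive,v1) N0.N3=(dead,v2)

Answer: N0=dead,1 N1=alive,0 N2=alive,1 N3=dead,2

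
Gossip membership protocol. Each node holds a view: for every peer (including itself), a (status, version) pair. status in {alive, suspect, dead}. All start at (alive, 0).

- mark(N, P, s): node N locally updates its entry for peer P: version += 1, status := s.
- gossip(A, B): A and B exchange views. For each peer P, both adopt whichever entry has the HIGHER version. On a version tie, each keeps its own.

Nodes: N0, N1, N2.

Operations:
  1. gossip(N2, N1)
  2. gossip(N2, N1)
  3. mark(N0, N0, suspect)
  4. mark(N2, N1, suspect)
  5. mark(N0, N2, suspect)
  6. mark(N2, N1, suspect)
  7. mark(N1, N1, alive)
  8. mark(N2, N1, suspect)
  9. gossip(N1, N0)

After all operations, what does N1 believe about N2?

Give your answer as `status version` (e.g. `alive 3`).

Op 1: gossip N2<->N1 -> N2.N0=(alive,v0) N2.N1=(alive,v0) N2.N2=(alive,v0) | N1.N0=(alive,v0) N1.N1=(alive,v0) N1.N2=(alive,v0)
Op 2: gossip N2<->N1 -> N2.N0=(alive,v0) N2.N1=(alive,v0) N2.N2=(alive,v0) | N1.N0=(alive,v0) N1.N1=(alive,v0) N1.N2=(alive,v0)
Op 3: N0 marks N0=suspect -> (suspect,v1)
Op 4: N2 marks N1=suspect -> (suspect,v1)
Op 5: N0 marks N2=suspect -> (suspect,v1)
Op 6: N2 marks N1=suspect -> (suspect,v2)
Op 7: N1 marks N1=alive -> (alive,v1)
Op 8: N2 marks N1=suspect -> (suspect,v3)
Op 9: gossip N1<->N0 -> N1.N0=(suspect,v1) N1.N1=(alive,v1) N1.N2=(suspect,v1) | N0.N0=(suspect,v1) N0.N1=(alive,v1) N0.N2=(suspect,v1)

Answer: suspect 1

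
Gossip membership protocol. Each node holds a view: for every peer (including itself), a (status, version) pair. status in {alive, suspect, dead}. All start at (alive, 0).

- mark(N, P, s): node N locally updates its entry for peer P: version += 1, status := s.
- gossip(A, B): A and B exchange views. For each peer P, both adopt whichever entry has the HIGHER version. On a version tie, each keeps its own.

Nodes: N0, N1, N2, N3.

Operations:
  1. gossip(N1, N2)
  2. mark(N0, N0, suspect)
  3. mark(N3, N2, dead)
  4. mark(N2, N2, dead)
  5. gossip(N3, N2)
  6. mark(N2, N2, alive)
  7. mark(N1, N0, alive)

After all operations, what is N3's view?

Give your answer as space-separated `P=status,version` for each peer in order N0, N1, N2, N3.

Op 1: gossip N1<->N2 -> N1.N0=(alive,v0) N1.N1=(alive,v0) N1.N2=(alive,v0) N1.N3=(alive,v0) | N2.N0=(alive,v0) N2.N1=(alive,v0) N2.N2=(alive,v0) N2.N3=(alive,v0)
Op 2: N0 marks N0=suspect -> (suspect,v1)
Op 3: N3 marks N2=dead -> (dead,v1)
Op 4: N2 marks N2=dead -> (dead,v1)
Op 5: gossip N3<->N2 -> N3.N0=(alive,v0) N3.N1=(alive,v0) N3.N2=(dead,v1) N3.N3=(alive,v0) | N2.N0=(alive,v0) N2.N1=(alive,v0) N2.N2=(dead,v1) N2.N3=(alive,v0)
Op 6: N2 marks N2=alive -> (alive,v2)
Op 7: N1 marks N0=alive -> (alive,v1)

Answer: N0=alive,0 N1=alive,0 N2=dead,1 N3=alive,0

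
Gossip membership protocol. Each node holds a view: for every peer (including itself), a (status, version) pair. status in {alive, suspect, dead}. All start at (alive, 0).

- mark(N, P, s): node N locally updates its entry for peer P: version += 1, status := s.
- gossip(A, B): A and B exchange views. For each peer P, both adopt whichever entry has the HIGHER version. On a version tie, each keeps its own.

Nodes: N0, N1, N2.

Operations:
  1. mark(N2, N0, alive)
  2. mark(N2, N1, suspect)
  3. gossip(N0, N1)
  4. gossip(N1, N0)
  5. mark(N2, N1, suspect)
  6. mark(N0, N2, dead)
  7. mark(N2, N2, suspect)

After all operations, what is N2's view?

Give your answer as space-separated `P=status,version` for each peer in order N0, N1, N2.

Op 1: N2 marks N0=alive -> (alive,v1)
Op 2: N2 marks N1=suspect -> (suspect,v1)
Op 3: gossip N0<->N1 -> N0.N0=(alive,v0) N0.N1=(alive,v0) N0.N2=(alive,v0) | N1.N0=(alive,v0) N1.N1=(alive,v0) N1.N2=(alive,v0)
Op 4: gossip N1<->N0 -> N1.N0=(alive,v0) N1.N1=(alive,v0) N1.N2=(alive,v0) | N0.N0=(alive,v0) N0.N1=(alive,v0) N0.N2=(alive,v0)
Op 5: N2 marks N1=suspect -> (suspect,v2)
Op 6: N0 marks N2=dead -> (dead,v1)
Op 7: N2 marks N2=suspect -> (suspect,v1)

Answer: N0=alive,1 N1=suspect,2 N2=suspect,1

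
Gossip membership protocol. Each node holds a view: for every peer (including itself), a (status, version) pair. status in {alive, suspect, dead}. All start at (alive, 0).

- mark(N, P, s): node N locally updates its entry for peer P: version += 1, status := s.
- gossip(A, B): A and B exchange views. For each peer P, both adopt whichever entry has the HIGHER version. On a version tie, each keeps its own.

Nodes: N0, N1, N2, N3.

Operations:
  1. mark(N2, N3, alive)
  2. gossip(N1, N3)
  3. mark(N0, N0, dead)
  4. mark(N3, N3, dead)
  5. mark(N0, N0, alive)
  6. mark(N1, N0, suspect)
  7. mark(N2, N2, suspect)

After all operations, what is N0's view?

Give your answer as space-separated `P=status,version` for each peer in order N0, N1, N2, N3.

Op 1: N2 marks N3=alive -> (alive,v1)
Op 2: gossip N1<->N3 -> N1.N0=(alive,v0) N1.N1=(alive,v0) N1.N2=(alive,v0) N1.N3=(alive,v0) | N3.N0=(alive,v0) N3.N1=(alive,v0) N3.N2=(alive,v0) N3.N3=(alive,v0)
Op 3: N0 marks N0=dead -> (dead,v1)
Op 4: N3 marks N3=dead -> (dead,v1)
Op 5: N0 marks N0=alive -> (alive,v2)
Op 6: N1 marks N0=suspect -> (suspect,v1)
Op 7: N2 marks N2=suspect -> (suspect,v1)

Answer: N0=alive,2 N1=alive,0 N2=alive,0 N3=alive,0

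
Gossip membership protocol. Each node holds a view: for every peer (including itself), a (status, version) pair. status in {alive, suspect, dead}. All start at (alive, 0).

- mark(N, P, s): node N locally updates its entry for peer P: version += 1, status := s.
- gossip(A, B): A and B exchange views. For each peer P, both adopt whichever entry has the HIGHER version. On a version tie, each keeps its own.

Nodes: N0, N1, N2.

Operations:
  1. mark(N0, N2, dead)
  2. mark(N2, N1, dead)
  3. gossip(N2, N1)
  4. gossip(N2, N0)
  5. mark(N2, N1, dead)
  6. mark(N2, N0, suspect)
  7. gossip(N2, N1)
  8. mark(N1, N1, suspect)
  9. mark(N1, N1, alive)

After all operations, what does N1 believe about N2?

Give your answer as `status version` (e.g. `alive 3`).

Answer: dead 1

Derivation:
Op 1: N0 marks N2=dead -> (dead,v1)
Op 2: N2 marks N1=dead -> (dead,v1)
Op 3: gossip N2<->N1 -> N2.N0=(alive,v0) N2.N1=(dead,v1) N2.N2=(alive,v0) | N1.N0=(alive,v0) N1.N1=(dead,v1) N1.N2=(alive,v0)
Op 4: gossip N2<->N0 -> N2.N0=(alive,v0) N2.N1=(dead,v1) N2.N2=(dead,v1) | N0.N0=(alive,v0) N0.N1=(dead,v1) N0.N2=(dead,v1)
Op 5: N2 marks N1=dead -> (dead,v2)
Op 6: N2 marks N0=suspect -> (suspect,v1)
Op 7: gossip N2<->N1 -> N2.N0=(suspect,v1) N2.N1=(dead,v2) N2.N2=(dead,v1) | N1.N0=(suspect,v1) N1.N1=(dead,v2) N1.N2=(dead,v1)
Op 8: N1 marks N1=suspect -> (suspect,v3)
Op 9: N1 marks N1=alive -> (alive,v4)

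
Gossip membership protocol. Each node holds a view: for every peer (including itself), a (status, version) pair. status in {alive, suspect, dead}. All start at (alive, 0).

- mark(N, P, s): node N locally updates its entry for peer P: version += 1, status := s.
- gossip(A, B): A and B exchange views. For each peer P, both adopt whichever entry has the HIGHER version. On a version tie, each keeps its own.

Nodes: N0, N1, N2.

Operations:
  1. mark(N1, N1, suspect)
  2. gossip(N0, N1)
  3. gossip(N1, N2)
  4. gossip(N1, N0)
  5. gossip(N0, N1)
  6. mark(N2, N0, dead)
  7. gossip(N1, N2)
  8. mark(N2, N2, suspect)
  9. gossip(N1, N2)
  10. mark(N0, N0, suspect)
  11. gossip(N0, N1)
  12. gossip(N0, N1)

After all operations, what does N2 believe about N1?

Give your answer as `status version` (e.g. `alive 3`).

Op 1: N1 marks N1=suspect -> (suspect,v1)
Op 2: gossip N0<->N1 -> N0.N0=(alive,v0) N0.N1=(suspect,v1) N0.N2=(alive,v0) | N1.N0=(alive,v0) N1.N1=(suspect,v1) N1.N2=(alive,v0)
Op 3: gossip N1<->N2 -> N1.N0=(alive,v0) N1.N1=(suspect,v1) N1.N2=(alive,v0) | N2.N0=(alive,v0) N2.N1=(suspect,v1) N2.N2=(alive,v0)
Op 4: gossip N1<->N0 -> N1.N0=(alive,v0) N1.N1=(suspect,v1) N1.N2=(alive,v0) | N0.N0=(alive,v0) N0.N1=(suspect,v1) N0.N2=(alive,v0)
Op 5: gossip N0<->N1 -> N0.N0=(alive,v0) N0.N1=(suspect,v1) N0.N2=(alive,v0) | N1.N0=(alive,v0) N1.N1=(suspect,v1) N1.N2=(alive,v0)
Op 6: N2 marks N0=dead -> (dead,v1)
Op 7: gossip N1<->N2 -> N1.N0=(dead,v1) N1.N1=(suspect,v1) N1.N2=(alive,v0) | N2.N0=(dead,v1) N2.N1=(suspect,v1) N2.N2=(alive,v0)
Op 8: N2 marks N2=suspect -> (suspect,v1)
Op 9: gossip N1<->N2 -> N1.N0=(dead,v1) N1.N1=(suspect,v1) N1.N2=(suspect,v1) | N2.N0=(dead,v1) N2.N1=(suspect,v1) N2.N2=(suspect,v1)
Op 10: N0 marks N0=suspect -> (suspect,v1)
Op 11: gossip N0<->N1 -> N0.N0=(suspect,v1) N0.N1=(suspect,v1) N0.N2=(suspect,v1) | N1.N0=(dead,v1) N1.N1=(suspect,v1) N1.N2=(suspect,v1)
Op 12: gossip N0<->N1 -> N0.N0=(suspect,v1) N0.N1=(suspect,v1) N0.N2=(suspect,v1) | N1.N0=(dead,v1) N1.N1=(suspect,v1) N1.N2=(suspect,v1)

Answer: suspect 1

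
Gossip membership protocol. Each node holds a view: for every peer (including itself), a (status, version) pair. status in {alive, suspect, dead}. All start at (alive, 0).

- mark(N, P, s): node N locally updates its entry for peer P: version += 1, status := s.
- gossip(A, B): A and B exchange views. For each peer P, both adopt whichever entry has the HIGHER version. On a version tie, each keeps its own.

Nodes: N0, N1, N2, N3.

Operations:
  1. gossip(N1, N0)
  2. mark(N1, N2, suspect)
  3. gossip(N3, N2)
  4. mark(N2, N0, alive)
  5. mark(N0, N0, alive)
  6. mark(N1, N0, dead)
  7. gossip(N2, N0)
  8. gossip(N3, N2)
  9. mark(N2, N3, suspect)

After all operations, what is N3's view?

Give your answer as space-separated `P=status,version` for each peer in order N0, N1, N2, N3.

Op 1: gossip N1<->N0 -> N1.N0=(alive,v0) N1.N1=(alive,v0) N1.N2=(alive,v0) N1.N3=(alive,v0) | N0.N0=(alive,v0) N0.N1=(alive,v0) N0.N2=(alive,v0) N0.N3=(alive,v0)
Op 2: N1 marks N2=suspect -> (suspect,v1)
Op 3: gossip N3<->N2 -> N3.N0=(alive,v0) N3.N1=(alive,v0) N3.N2=(alive,v0) N3.N3=(alive,v0) | N2.N0=(alive,v0) N2.N1=(alive,v0) N2.N2=(alive,v0) N2.N3=(alive,v0)
Op 4: N2 marks N0=alive -> (alive,v1)
Op 5: N0 marks N0=alive -> (alive,v1)
Op 6: N1 marks N0=dead -> (dead,v1)
Op 7: gossip N2<->N0 -> N2.N0=(alive,v1) N2.N1=(alive,v0) N2.N2=(alive,v0) N2.N3=(alive,v0) | N0.N0=(alive,v1) N0.N1=(alive,v0) N0.N2=(alive,v0) N0.N3=(alive,v0)
Op 8: gossip N3<->N2 -> N3.N0=(alive,v1) N3.N1=(alive,v0) N3.N2=(alive,v0) N3.N3=(alive,v0) | N2.N0=(alive,v1) N2.N1=(alive,v0) N2.N2=(alive,v0) N2.N3=(alive,v0)
Op 9: N2 marks N3=suspect -> (suspect,v1)

Answer: N0=alive,1 N1=alive,0 N2=alive,0 N3=alive,0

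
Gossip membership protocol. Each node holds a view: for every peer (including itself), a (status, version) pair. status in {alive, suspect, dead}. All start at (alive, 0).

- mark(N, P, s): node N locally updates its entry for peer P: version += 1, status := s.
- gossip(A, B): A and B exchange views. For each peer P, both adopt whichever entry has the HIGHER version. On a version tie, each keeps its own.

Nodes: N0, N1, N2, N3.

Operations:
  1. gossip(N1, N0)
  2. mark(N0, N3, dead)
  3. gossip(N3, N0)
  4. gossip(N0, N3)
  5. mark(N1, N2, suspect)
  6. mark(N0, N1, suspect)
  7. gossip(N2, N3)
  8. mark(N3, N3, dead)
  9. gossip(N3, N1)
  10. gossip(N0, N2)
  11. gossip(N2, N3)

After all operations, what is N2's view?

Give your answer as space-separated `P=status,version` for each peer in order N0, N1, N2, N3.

Op 1: gossip N1<->N0 -> N1.N0=(alive,v0) N1.N1=(alive,v0) N1.N2=(alive,v0) N1.N3=(alive,v0) | N0.N0=(alive,v0) N0.N1=(alive,v0) N0.N2=(alive,v0) N0.N3=(alive,v0)
Op 2: N0 marks N3=dead -> (dead,v1)
Op 3: gossip N3<->N0 -> N3.N0=(alive,v0) N3.N1=(alive,v0) N3.N2=(alive,v0) N3.N3=(dead,v1) | N0.N0=(alive,v0) N0.N1=(alive,v0) N0.N2=(alive,v0) N0.N3=(dead,v1)
Op 4: gossip N0<->N3 -> N0.N0=(alive,v0) N0.N1=(alive,v0) N0.N2=(alive,v0) N0.N3=(dead,v1) | N3.N0=(alive,v0) N3.N1=(alive,v0) N3.N2=(alive,v0) N3.N3=(dead,v1)
Op 5: N1 marks N2=suspect -> (suspect,v1)
Op 6: N0 marks N1=suspect -> (suspect,v1)
Op 7: gossip N2<->N3 -> N2.N0=(alive,v0) N2.N1=(alive,v0) N2.N2=(alive,v0) N2.N3=(dead,v1) | N3.N0=(alive,v0) N3.N1=(alive,v0) N3.N2=(alive,v0) N3.N3=(dead,v1)
Op 8: N3 marks N3=dead -> (dead,v2)
Op 9: gossip N3<->N1 -> N3.N0=(alive,v0) N3.N1=(alive,v0) N3.N2=(suspect,v1) N3.N3=(dead,v2) | N1.N0=(alive,v0) N1.N1=(alive,v0) N1.N2=(suspect,v1) N1.N3=(dead,v2)
Op 10: gossip N0<->N2 -> N0.N0=(alive,v0) N0.N1=(suspect,v1) N0.N2=(alive,v0) N0.N3=(dead,v1) | N2.N0=(alive,v0) N2.N1=(suspect,v1) N2.N2=(alive,v0) N2.N3=(dead,v1)
Op 11: gossip N2<->N3 -> N2.N0=(alive,v0) N2.N1=(suspect,v1) N2.N2=(suspect,v1) N2.N3=(dead,v2) | N3.N0=(alive,v0) N3.N1=(suspect,v1) N3.N2=(suspect,v1) N3.N3=(dead,v2)

Answer: N0=alive,0 N1=suspect,1 N2=suspect,1 N3=dead,2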